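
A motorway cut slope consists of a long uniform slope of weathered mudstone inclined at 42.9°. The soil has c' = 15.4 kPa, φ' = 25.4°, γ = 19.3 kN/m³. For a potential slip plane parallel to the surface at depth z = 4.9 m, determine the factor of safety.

For an infinite slope with a slip plane parallel to the surface (no pore pressure): FS = [c' + γz cos²β tanφ'] / [γz sinβ cosβ].
γz = 19.3·4.9 = 94.57 kN/m²
Numerator = 15.4 + 94.57·cos²42.9°·tan25.4° = 15.4 + 94.57·0.5366·0.4748 = 39.497 kPa
Denominator = 94.57·sin42.9°·cos42.9° = 94.57·0.6807·0.7325 = 47.158 kPa
FS = 39.497 / 47.158 = 0.838

FS = 0.84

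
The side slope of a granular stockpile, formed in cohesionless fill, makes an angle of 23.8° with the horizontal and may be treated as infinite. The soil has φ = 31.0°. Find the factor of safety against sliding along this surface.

FS = 1.36

For a dry cohesionless infinite slope the factor of safety is FS = tanφ / tanβ.
FS = tan31.0° / tan23.8° = 0.6009 / 0.4411 = 1.362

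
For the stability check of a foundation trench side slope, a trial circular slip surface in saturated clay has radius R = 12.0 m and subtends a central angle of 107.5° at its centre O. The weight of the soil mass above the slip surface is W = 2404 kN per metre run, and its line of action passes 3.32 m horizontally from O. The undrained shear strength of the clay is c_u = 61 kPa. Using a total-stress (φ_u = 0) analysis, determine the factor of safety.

FS = 2.06

Taking moments about the centre O, the resisting moment is provided by the undrained shear strength acting along the arc:
Arc length L_a = R·θ = 12.0·(107.5°·π/180) = 12.0·1.8762 = 22.51 m
M_R = c_u·L_a·R = 61·22.51·12.0 = 16480.8 kN·m/m
M_D = W·d = 2404·3.32 = 7981.3 kN·m/m
FS = M_R / M_D = 16480.8 / 7981.3 = 2.065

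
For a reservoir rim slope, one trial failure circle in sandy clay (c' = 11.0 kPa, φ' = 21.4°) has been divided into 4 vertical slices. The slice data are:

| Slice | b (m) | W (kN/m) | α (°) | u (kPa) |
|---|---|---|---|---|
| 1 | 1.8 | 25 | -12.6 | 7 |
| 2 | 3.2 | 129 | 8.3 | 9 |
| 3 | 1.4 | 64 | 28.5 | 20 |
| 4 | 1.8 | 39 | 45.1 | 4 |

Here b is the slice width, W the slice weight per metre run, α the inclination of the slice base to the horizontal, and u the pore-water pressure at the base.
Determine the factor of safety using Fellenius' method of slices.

Ordinary method of slices: FS = Σ[c'·Δl_i + (W_i cosα_i − u_i·Δl_i)·tanφ'] / Σ W_i sinα_i, with Δl_i = b_i / cosα_i.
Slice 1: Δl = 1.8/cos(-12.6°) = 1.844 m; N'_1 = 25·cos(-12.6°) − 7·1.844 = 11.5; c'Δl = 20.29; W sinα = -5.5
Slice 2: Δl = 3.2/cos8.3° = 3.234 m; N'_2 = 129·cos8.3° − 9·3.234 = 98.5; c'Δl = 35.57; W sinα = 18.6
Slice 3: Δl = 1.4/cos28.5° = 1.593 m; N'_3 = 64·cos28.5° − 20·1.593 = 24.4; c'Δl = 17.52; W sinα = 30.5
Slice 4: Δl = 1.8/cos45.1° = 2.550 m; N'_4 = 39·cos45.1° − 4·2.550 = 17.3; c'Δl = 28.05; W sinα = 27.6
Σc'Δl = 101.4 kN/m; ΣN' = 151.7 kN/m; ΣW sinα = 71.3 kN/m
Resisting = 101.4 + 151.7·tan21.4° = 101.4 + 59.5 = 160.9 kN/m
FS = 160.9 / 71.3 = 2.256

FS = 2.26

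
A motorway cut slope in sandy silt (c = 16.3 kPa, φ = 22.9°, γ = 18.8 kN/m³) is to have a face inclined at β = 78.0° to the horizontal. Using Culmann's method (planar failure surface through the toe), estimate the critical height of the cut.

Culmann's analysis gives the critical failure plane at α_cr = (β + φ)/2 = (78.0 + 22.9)/2 = 50.5°, and the critical height
H_c = (4c/γ) · sinβ cosφ / [1 − cos(β − φ)]
    = (4·16.3/18.8) · sin78.0°·cos22.9° / [1 − cos(55.1°)]
    = 3.468 · 0.9781·0.9212 / [1 − 0.5721]
    = 3.468 · 0.9011 / 0.4279
    = 7.30 m

H_c = 7.30 m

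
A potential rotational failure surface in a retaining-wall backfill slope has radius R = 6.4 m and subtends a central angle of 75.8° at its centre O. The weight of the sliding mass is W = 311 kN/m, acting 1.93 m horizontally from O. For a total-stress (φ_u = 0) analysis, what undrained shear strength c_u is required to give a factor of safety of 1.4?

FS = c_u·L_a·R / (W·d), so c_u = FS·W·d / (L_a·R).
Arc length L_a = R·θ = 6.4·(75.8°·π/180) = 6.4·1.3230 = 8.47 m
c_u = 1.4·311·1.93 / (8.47·6.4) = 840.3 / 54.19 = 15.51 kPa

c_u = 15.5 kPa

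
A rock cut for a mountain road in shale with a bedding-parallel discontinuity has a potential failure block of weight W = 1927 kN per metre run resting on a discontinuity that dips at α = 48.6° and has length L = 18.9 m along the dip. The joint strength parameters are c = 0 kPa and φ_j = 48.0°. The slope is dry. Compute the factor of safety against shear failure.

Resolving the block weight along and normal to the plane and applying the Mohr–Coulomb strength on the joint:
N' = W cosα = 1927·cos48.6° = 1274.3 kN/m
Driving force T = W sinα = 1927·sin48.6° = 1445.5 kN/m
Resisting force R = c·L + N'·tanφ_j = 0·18.9 + 1274.3·tan48.0° = 0.0 + 1415.3 = 1415.3 kN/m
FS = R / T = 1415.3 / 1445.5 = 0.979

FS = 0.98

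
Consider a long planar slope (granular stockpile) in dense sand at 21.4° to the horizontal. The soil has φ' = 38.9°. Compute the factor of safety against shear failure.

FS = 2.06

For a dry cohesionless infinite slope the factor of safety is FS = tanφ' / tanβ.
FS = tan38.9° / tan21.4° = 0.8069 / 0.3919 = 2.059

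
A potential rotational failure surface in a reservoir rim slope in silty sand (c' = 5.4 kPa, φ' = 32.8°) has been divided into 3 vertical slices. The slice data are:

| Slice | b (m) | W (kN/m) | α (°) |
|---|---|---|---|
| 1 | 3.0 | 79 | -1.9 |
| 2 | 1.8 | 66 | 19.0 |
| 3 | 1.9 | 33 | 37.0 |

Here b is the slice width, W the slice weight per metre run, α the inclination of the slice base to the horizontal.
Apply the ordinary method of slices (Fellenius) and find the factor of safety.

FS = 3.81

Ordinary method of slices: FS = Σ[c'·Δl_i + (W_i cosα_i)·tanφ'] / Σ W_i sinα_i, with Δl_i = b_i / cosα_i.
Slice 1: Δl = 3.0/cos(-1.9°) = 3.002 m; N'_1 = 79·cos(-1.9°) = 79.0; c'Δl = 16.21; W sinα = -2.6
Slice 2: Δl = 1.8/cos19.0° = 1.904 m; N'_2 = 66·cos19.0° = 62.4; c'Δl = 10.28; W sinα = 21.5
Slice 3: Δl = 1.9/cos37.0° = 2.379 m; N'_3 = 33·cos37.0° = 26.4; c'Δl = 12.85; W sinα = 19.9
Σc'Δl = 39.3 kN/m; ΣN' = 167.7 kN/m; ΣW sinα = 38.7 kN/m
Resisting = 39.3 + 167.7·tan32.8° = 39.3 + 108.1 = 147.4 kN/m
FS = 147.4 / 38.7 = 3.807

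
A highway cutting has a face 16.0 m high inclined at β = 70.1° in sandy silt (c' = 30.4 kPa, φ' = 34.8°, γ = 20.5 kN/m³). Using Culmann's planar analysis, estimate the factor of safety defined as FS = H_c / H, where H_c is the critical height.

FS = 1.56

H_c = (4c'/γ) · sinβ cosφ' / [1 − cos(β − φ')]
    = (4·30.4/20.5) · sin70.1°·cos34.8° / [1 − cos35.3°]
    = 5.932 · 0.7721 / 0.1839 = 24.91 m
FS = H_c / H = 24.91 / 16.0 = 1.557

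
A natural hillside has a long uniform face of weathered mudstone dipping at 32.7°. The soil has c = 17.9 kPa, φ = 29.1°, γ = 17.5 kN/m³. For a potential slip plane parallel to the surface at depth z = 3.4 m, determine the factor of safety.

FS = 1.53

For an infinite slope with a slip plane parallel to the surface (no pore pressure): FS = [c + γz cos²β tanφ] / [γz sinβ cosβ].
γz = 17.5·3.4 = 59.50 kN/m²
Numerator = 17.9 + 59.50·cos²32.7°·tan29.1° = 17.9 + 59.50·0.7081·0.5566 = 41.352 kPa
Denominator = 59.50·sin32.7°·cos32.7° = 59.50·0.5402·0.8415 = 27.050 kPa
FS = 41.352 / 27.050 = 1.529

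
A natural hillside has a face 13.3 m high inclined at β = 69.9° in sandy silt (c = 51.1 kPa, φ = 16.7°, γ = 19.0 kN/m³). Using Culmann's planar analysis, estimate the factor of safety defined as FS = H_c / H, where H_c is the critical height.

H_c = (4c/γ) · sinβ cosφ / [1 − cos(β − φ)]
    = (4·51.1/19.0) · sin69.9°·cos16.7° / [1 − cos53.2°]
    = 10.758 · 0.8995 / 0.4010 = 24.13 m
FS = H_c / H = 24.13 / 13.3 = 1.814

FS = 1.81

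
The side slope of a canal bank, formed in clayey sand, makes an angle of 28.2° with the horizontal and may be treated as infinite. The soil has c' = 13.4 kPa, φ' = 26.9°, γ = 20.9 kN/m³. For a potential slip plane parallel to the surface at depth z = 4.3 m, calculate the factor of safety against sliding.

For an infinite slope with a slip plane parallel to the surface (no pore pressure): FS = [c' + γz cos²β tanφ'] / [γz sinβ cosβ].
γz = 20.9·4.3 = 89.87 kN/m²
Numerator = 13.4 + 89.87·cos²28.2°·tan26.9° = 13.4 + 89.87·0.7767·0.5073 = 48.812 kPa
Denominator = 89.87·sin28.2°·cos28.2° = 89.87·0.4726·0.8813 = 37.427 kPa
FS = 48.812 / 37.427 = 1.304

FS = 1.30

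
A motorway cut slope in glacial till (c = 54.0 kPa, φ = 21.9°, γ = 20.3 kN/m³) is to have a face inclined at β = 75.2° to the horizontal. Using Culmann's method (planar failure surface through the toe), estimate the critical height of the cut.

H_c = 23.72 m

Culmann's analysis gives the critical failure plane at α_cr = (β + φ)/2 = (75.2 + 21.9)/2 = 48.5°, and the critical height
H_c = (4c/γ) · sinβ cosφ / [1 − cos(β − φ)]
    = (4·54.0/20.3) · sin75.2°·cos21.9° / [1 − cos(53.3°)]
    = 10.640 · 0.9668·0.9278 / [1 − 0.5976]
    = 10.640 · 0.8971 / 0.4024
    = 23.72 m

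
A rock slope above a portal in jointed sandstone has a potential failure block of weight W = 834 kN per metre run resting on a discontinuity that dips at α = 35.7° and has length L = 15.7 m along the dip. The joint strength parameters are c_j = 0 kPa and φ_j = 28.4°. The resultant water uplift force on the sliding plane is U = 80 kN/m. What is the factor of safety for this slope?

FS = 0.66

Resolving the block weight along and normal to the plane and applying the Mohr–Coulomb strength on the joint:
N' = W cosα − U = 834·cos35.7° − 80 = 597.3 kN/m
Driving force T = W sinα = 834·sin35.7° = 486.7 kN/m
Resisting force R = c_j·L + N'·tanφ_j = 0·15.7 + 597.3·tan28.4° = 0.0 + 322.9 = 322.9 kN/m
FS = R / T = 322.9 / 486.7 = 0.664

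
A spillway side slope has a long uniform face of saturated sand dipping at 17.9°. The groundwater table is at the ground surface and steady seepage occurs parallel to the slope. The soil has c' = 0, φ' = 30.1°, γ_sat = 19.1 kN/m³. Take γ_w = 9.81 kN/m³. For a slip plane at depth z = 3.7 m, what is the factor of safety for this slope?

FS = 0.87

With seepage parallel to the slope and the water table at the surface, the effective normal stress on the slip plane uses the buoyant unit weight γ' = γ_sat − γ_w while the driving shear stress uses γ_sat:
FS = [c' + γ' z cos²β tanφ'] / [γ_sat z sinβ cosβ]
(For c' = 0 this reduces to FS = (γ'/γ_sat)·tanφ'/tanβ.)
γ' = 19.1 − 9.81 = 9.29 kN/m³
Numerator = 0.0 + 9.29·3.7·cos²17.9°·tan30.1° = 0.0 + 9.29·3.7·0.9055·0.5797 = 18.043 kPa
Denominator = 19.1·3.7·sin17.9°·cos17.9° = 19.1·3.7·0.3074·0.9516 = 20.669 kPa
FS = 18.043 / 20.669 = 0.873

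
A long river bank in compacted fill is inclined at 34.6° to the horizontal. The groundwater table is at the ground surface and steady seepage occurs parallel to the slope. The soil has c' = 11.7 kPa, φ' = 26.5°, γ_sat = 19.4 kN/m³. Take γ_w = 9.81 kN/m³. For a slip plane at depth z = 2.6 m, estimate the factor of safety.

With seepage parallel to the slope and the water table at the surface, the effective normal stress on the slip plane uses the buoyant unit weight γ' = γ_sat − γ_w while the driving shear stress uses γ_sat:
FS = [c' + γ' z cos²β tanφ'] / [γ_sat z sinβ cosβ]
γ' = 19.4 − 9.81 = 9.59 kN/m³
Numerator = 11.7 + 9.59·2.6·cos²34.6°·tan26.5° = 11.7 + 9.59·2.6·0.6776·0.4986 = 20.123 kPa
Denominator = 19.4·2.6·sin34.6°·cos34.6° = 19.4·2.6·0.5678·0.8231 = 23.576 kPa
FS = 20.123 / 23.576 = 0.854

FS = 0.85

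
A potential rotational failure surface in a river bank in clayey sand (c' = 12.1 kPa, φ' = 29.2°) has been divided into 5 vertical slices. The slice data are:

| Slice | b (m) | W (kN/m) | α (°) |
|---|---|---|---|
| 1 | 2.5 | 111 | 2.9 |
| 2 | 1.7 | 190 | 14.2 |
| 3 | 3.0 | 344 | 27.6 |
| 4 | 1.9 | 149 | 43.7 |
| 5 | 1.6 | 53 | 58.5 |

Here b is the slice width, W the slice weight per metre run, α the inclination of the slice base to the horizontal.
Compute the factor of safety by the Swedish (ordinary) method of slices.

FS = 1.59

Ordinary method of slices: FS = Σ[c'·Δl_i + (W_i cosα_i)·tanφ'] / Σ W_i sinα_i, with Δl_i = b_i / cosα_i.
Slice 1: Δl = 2.5/cos2.9° = 2.503 m; N'_1 = 111·cos2.9° = 110.9; c'Δl = 30.29; W sinα = 5.6
Slice 2: Δl = 1.7/cos14.2° = 1.754 m; N'_2 = 190·cos14.2° = 184.2; c'Δl = 21.22; W sinα = 46.6
Slice 3: Δl = 3.0/cos27.6° = 3.385 m; N'_3 = 344·cos27.6° = 304.9; c'Δl = 40.96; W sinα = 159.4
Slice 4: Δl = 1.9/cos43.7° = 2.628 m; N'_4 = 149·cos43.7° = 107.7; c'Δl = 31.80; W sinα = 102.9
Slice 5: Δl = 1.6/cos58.5° = 3.062 m; N'_5 = 53·cos58.5° = 27.7; c'Δl = 37.05; W sinα = 45.2
Σc'Δl = 161.3 kN/m; ΣN' = 735.3 kN/m; ΣW sinα = 359.7 kN/m
Resisting = 161.3 + 735.3·tan29.2° = 161.3 + 411.0 = 572.3 kN/m
FS = 572.3 / 359.7 = 1.591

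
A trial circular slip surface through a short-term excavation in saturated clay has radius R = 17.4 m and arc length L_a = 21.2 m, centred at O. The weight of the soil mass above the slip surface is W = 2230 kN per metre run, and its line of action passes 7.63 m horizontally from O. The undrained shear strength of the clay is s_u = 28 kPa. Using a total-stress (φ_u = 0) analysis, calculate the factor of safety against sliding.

FS = 0.61

Taking moments about the centre O, the resisting moment is provided by the undrained shear strength acting along the arc:
M_R = s_u·L_a·R = 28·21.20·17.4 = 10328.6 kN·m/m
M_D = W·d = 2230·7.63 = 17014.9 kN·m/m
FS = M_R / M_D = 10328.6 / 17014.9 = 0.607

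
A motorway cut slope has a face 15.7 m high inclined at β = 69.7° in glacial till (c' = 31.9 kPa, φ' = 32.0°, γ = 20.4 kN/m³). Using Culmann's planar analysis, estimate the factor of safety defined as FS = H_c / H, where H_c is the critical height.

FS = 1.52

H_c = (4c'/γ) · sinβ cosφ' / [1 − cos(β − φ')]
    = (4·31.9/20.4) · sin69.7°·cos32.0° / [1 − cos37.7°]
    = 6.255 · 0.7954 / 0.2088 = 23.83 m
FS = H_c / H = 23.83 / 15.7 = 1.518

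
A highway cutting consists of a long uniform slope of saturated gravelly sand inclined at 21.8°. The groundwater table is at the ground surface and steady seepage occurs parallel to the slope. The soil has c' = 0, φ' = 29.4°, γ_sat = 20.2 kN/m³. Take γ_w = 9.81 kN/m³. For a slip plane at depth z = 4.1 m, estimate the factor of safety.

FS = 0.72

With seepage parallel to the slope and the water table at the surface, the effective normal stress on the slip plane uses the buoyant unit weight γ' = γ_sat − γ_w while the driving shear stress uses γ_sat:
FS = [c' + γ' z cos²β tanφ'] / [γ_sat z sinβ cosβ]
(For c' = 0 this reduces to FS = (γ'/γ_sat)·tanφ'/tanβ.)
γ' = 20.2 − 9.81 = 10.39 kN/m³
Numerator = 0.0 + 10.39·4.1·cos²21.8°·tan29.4° = 0.0 + 10.39·4.1·0.8621·0.5635 = 20.693 kPa
Denominator = 20.2·4.1·sin21.8°·cos21.8° = 20.2·4.1·0.3714·0.9285 = 28.557 kPa
FS = 20.693 / 28.557 = 0.725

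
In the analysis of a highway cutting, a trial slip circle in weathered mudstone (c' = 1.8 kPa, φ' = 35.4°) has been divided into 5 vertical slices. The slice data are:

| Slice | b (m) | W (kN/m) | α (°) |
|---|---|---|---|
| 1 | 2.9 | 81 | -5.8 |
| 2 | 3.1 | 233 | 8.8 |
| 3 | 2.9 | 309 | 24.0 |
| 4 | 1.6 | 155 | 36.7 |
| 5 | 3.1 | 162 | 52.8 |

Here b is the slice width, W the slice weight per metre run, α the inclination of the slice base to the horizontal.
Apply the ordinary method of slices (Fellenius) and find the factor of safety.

FS = 1.62

Ordinary method of slices: FS = Σ[c'·Δl_i + (W_i cosα_i)·tanφ'] / Σ W_i sinα_i, with Δl_i = b_i / cosα_i.
Slice 1: Δl = 2.9/cos(-5.8°) = 2.915 m; N'_1 = 81·cos(-5.8°) = 80.6; c'Δl = 5.25; W sinα = -8.2
Slice 2: Δl = 3.1/cos8.8° = 3.137 m; N'_2 = 233·cos8.8° = 230.3; c'Δl = 5.65; W sinα = 35.6
Slice 3: Δl = 2.9/cos24.0° = 3.174 m; N'_3 = 309·cos24.0° = 282.3; c'Δl = 5.71; W sinα = 125.7
Slice 4: Δl = 1.6/cos36.7° = 1.996 m; N'_4 = 155·cos36.7° = 124.3; c'Δl = 3.59; W sinα = 92.6
Slice 5: Δl = 3.1/cos52.8° = 5.127 m; N'_5 = 162·cos52.8° = 97.9; c'Δl = 9.23; W sinα = 129.0
Σc'Δl = 29.4 kN/m; ΣN' = 815.3 kN/m; ΣW sinα = 374.8 kN/m
Resisting = 29.4 + 815.3·tan35.4° = 29.4 + 579.4 = 608.9 kN/m
FS = 608.9 / 374.8 = 1.624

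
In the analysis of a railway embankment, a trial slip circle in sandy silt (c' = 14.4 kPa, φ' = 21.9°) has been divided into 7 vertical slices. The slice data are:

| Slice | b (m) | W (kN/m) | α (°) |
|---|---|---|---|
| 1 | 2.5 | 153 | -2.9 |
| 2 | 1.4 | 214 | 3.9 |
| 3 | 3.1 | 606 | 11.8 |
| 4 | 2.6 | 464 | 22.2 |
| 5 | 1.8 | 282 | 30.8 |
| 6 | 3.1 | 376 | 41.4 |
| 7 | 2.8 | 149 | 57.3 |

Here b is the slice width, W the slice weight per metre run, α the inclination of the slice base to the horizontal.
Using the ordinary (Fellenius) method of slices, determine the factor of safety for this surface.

FS = 1.34

Ordinary method of slices: FS = Σ[c'·Δl_i + (W_i cosα_i)·tanφ'] / Σ W_i sinα_i, with Δl_i = b_i / cosα_i.
Slice 1: Δl = 2.5/cos(-2.9°) = 2.503 m; N'_1 = 153·cos(-2.9°) = 152.8; c'Δl = 36.05; W sinα = -7.7
Slice 2: Δl = 1.4/cos3.9° = 1.403 m; N'_2 = 214·cos3.9° = 213.5; c'Δl = 20.21; W sinα = 14.6
Slice 3: Δl = 3.1/cos11.8° = 3.167 m; N'_3 = 606·cos11.8° = 593.2; c'Δl = 45.60; W sinα = 123.9
Slice 4: Δl = 2.6/cos22.2° = 2.808 m; N'_4 = 464·cos22.2° = 429.6; c'Δl = 40.44; W sinα = 175.3
Slice 5: Δl = 1.8/cos30.8° = 2.096 m; N'_5 = 282·cos30.8° = 242.2; c'Δl = 30.18; W sinα = 144.4
Slice 6: Δl = 3.1/cos41.4° = 4.133 m; N'_6 = 376·cos41.4° = 282.0; c'Δl = 59.51; W sinα = 248.7
Slice 7: Δl = 2.8/cos57.3° = 5.183 m; N'_7 = 149·cos57.3° = 80.5; c'Δl = 74.63; W sinα = 125.4
Σc'Δl = 306.6 kN/m; ΣN' = 1993.9 kN/m; ΣW sinα = 824.5 kN/m
Resisting = 306.6 + 1993.9·tan21.9° = 306.6 + 801.5 = 1108.1 kN/m
FS = 1108.1 / 824.5 = 1.344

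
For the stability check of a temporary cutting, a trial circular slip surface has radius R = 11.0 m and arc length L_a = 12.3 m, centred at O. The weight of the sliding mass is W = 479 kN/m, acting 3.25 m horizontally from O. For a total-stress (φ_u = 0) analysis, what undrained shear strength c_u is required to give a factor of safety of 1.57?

FS = c_u·L_a·R / (W·d), so c_u = FS·W·d / (L_a·R).
c_u = 1.57·479·3.25 / (12.30·11.0) = 2444.1 / 135.30 = 18.06 kPa

c_u = 18.1 kPa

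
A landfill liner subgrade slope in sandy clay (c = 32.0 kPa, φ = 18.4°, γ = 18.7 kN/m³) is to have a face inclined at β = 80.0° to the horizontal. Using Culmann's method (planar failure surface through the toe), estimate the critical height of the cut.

Culmann's analysis gives the critical failure plane at α_cr = (β + φ)/2 = (80.0 + 18.4)/2 = 49.2°, and the critical height
H_c = (4c/γ) · sinβ cosφ / [1 − cos(β − φ)]
    = (4·32.0/18.7) · sin80.0°·cos18.4° / [1 − cos(61.6°)]
    = 6.845 · 0.9848·0.9489 / [1 − 0.4756]
    = 6.845 · 0.9345 / 0.5244
    = 12.20 m

H_c = 12.20 m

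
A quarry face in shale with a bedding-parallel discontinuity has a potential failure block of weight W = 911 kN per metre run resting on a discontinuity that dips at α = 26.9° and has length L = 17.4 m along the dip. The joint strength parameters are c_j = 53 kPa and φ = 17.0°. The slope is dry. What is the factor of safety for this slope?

FS = 2.84

Resolving the block weight along and normal to the plane and applying the Mohr–Coulomb strength on the joint:
N' = W cosα = 911·cos26.9° = 812.4 kN/m
Driving force T = W sinα = 911·sin26.9° = 412.2 kN/m
Resisting force R = c_j·L + N'·tanφ = 53·17.4 + 812.4·tan17.0° = 922.2 + 248.4 = 1170.6 kN/m
FS = R / T = 1170.6 / 412.2 = 2.840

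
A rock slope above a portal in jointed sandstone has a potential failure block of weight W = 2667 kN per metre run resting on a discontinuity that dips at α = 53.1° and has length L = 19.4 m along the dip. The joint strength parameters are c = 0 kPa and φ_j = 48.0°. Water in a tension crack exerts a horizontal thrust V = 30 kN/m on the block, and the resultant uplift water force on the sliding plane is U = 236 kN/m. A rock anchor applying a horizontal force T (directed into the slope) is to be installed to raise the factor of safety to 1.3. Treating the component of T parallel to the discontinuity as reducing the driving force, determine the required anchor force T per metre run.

Resolving forces along and normal to the sliding plane, with the horizontal anchor force T adding T·sinα to the effective normal force and T·cosα acting up the plane against the driving force:
FS = [cL + (W cosα − U − V sinα + T sinα) tanφ_j] / [W sinα + V cosα − T cosα]
Without the anchor: N' = 1341.3 kN/m, driving T_d = 2150.8 kN/m, resisting R = 0·19.4 + 1341.3·tan48.0° = 1489.7 kN/m, FS = 0.69.
Setting FS = 1.3 and solving for T:
1.3·(2150.8 − T cos53.1°) = 1489.7 + T sin53.1°·tan48.0°
T·(sin53.1°·tan48.0° + 1.3·cos53.1°) = 1.3·2150.8 − 1489.7
T·(0.7997·1.1106 + 1.3·0.6004) = 2796.0 − 1489.7 = 1306.3
T·1.6687 = 1306.3
T = 782.8 kN/m

T = 783 kN/m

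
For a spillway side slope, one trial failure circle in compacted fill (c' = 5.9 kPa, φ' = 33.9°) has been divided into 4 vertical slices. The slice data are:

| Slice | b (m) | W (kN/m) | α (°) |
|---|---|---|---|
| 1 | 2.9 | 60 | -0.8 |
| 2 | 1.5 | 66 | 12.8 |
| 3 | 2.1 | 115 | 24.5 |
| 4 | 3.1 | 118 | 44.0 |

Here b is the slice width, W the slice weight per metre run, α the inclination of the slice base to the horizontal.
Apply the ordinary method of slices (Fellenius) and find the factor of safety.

FS = 1.93

Ordinary method of slices: FS = Σ[c'·Δl_i + (W_i cosα_i)·tanφ'] / Σ W_i sinα_i, with Δl_i = b_i / cosα_i.
Slice 1: Δl = 2.9/cos(-0.8°) = 2.900 m; N'_1 = 60·cos(-0.8°) = 60.0; c'Δl = 17.11; W sinα = -0.8
Slice 2: Δl = 1.5/cos12.8° = 1.538 m; N'_2 = 66·cos12.8° = 64.4; c'Δl = 9.08; W sinα = 14.6
Slice 3: Δl = 2.1/cos24.5° = 2.308 m; N'_3 = 115·cos24.5° = 104.6; c'Δl = 13.62; W sinα = 47.7
Slice 4: Δl = 3.1/cos44.0° = 4.310 m; N'_4 = 118·cos44.0° = 84.9; c'Δl = 25.43; W sinα = 82.0
Σc'Δl = 65.2 kN/m; ΣN' = 313.9 kN/m; ΣW sinα = 143.4 kN/m
Resisting = 65.2 + 313.9·tan33.9° = 65.2 + 210.9 = 276.1 kN/m
FS = 276.1 / 143.4 = 1.925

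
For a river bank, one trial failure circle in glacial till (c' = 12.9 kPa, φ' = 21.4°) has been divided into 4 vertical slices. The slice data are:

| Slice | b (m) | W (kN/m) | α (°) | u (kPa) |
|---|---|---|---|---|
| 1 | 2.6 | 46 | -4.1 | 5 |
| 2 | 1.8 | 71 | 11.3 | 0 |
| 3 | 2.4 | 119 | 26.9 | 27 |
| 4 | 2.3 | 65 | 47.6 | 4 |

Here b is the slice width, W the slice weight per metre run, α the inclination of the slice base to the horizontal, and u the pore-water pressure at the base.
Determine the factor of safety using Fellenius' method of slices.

FS = 1.79

Ordinary method of slices: FS = Σ[c'·Δl_i + (W_i cosα_i − u_i·Δl_i)·tanφ'] / Σ W_i sinα_i, with Δl_i = b_i / cosα_i.
Slice 1: Δl = 2.6/cos(-4.1°) = 2.607 m; N'_1 = 46·cos(-4.1°) − 5·2.607 = 32.8; c'Δl = 33.63; W sinα = -3.3
Slice 2: Δl = 1.8/cos11.3° = 1.836 m; N'_2 = 71·cos11.3° − 0·1.836 = 69.6; c'Δl = 23.68; W sinα = 13.9
Slice 3: Δl = 2.4/cos26.9° = 2.691 m; N'_3 = 119·cos26.9° − 27·2.691 = 33.5; c'Δl = 34.72; W sinα = 53.8
Slice 4: Δl = 2.3/cos47.6° = 3.411 m; N'_4 = 65·cos47.6° − 4·3.411 = 30.2; c'Δl = 44.00; W sinα = 48.0
Σc'Δl = 136.0 kN/m; ΣN' = 166.1 kN/m; ΣW sinα = 112.5 kN/m
Resisting = 136.0 + 166.1·tan21.4° = 136.0 + 65.1 = 201.1 kN/m
FS = 201.1 / 112.5 = 1.788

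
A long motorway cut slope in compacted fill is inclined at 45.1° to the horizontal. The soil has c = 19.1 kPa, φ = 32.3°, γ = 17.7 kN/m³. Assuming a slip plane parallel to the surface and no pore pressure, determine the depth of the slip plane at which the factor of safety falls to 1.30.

Setting FS = 1.30 in FS = [c + γz cos²β tanφ] / [γz sinβ cosβ] and solving for z:
z = c / [γ cosβ (FS·sinβ − cosβ·tanφ)]
  = 19.1 / [17.7·cos45.1°·(1.30·sin45.1° − cos45.1°·tan32.3°)]
  = 19.1 / [17.7·0.7059·(1.30·0.7083 − 0.7059·0.6322)]
  = 19.1 / 5.9297 = 3.221 m

z = 3.22 m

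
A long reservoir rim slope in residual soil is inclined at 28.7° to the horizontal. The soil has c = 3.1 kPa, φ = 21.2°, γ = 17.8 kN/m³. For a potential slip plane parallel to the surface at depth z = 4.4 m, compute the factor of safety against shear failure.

FS = 0.80

For an infinite slope with a slip plane parallel to the surface (no pore pressure): FS = [c + γz cos²β tanφ] / [γz sinβ cosβ].
γz = 17.8·4.4 = 78.32 kN/m²
Numerator = 3.1 + 78.32·cos²28.7°·tan21.2° = 3.1 + 78.32·0.7694·0.3879 = 26.473 kPa
Denominator = 78.32·sin28.7°·cos28.7° = 78.32·0.4802·0.8771 = 32.990 kPa
FS = 26.473 / 32.990 = 0.802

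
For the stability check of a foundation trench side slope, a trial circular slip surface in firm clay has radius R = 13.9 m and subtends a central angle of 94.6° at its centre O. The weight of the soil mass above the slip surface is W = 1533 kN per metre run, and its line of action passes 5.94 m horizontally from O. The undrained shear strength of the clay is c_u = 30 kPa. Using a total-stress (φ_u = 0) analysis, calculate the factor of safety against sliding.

Taking moments about the centre O, the resisting moment is provided by the undrained shear strength acting along the arc:
Arc length L_a = R·θ = 13.9·(94.6°·π/180) = 13.9·1.6511 = 22.95 m
M_R = c_u·L_a·R = 30·22.95·13.9 = 9570.2 kN·m/m
M_D = W·d = 1533·5.94 = 9106.0 kN·m/m
FS = M_R / M_D = 9570.2 / 9106.0 = 1.051

FS = 1.05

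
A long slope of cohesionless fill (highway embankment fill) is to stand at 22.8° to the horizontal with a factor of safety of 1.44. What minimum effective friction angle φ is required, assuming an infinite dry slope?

FS = tanφ/tanβ ⇒ tanφ = FS · tanβ = 1.44 · tan22.8° = 0.6053
φ = arctan(0.6053) = 31.19°

φ = 31.2°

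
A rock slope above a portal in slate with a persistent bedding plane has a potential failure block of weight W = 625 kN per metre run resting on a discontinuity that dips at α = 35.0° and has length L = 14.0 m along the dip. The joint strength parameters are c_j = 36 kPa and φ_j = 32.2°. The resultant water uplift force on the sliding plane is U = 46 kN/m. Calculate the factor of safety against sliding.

FS = 2.22

Resolving the block weight along and normal to the plane and applying the Mohr–Coulomb strength on the joint:
N' = W cosα − U = 625·cos35.0° − 46 = 466.0 kN/m
Driving force T = W sinα = 625·sin35.0° = 358.5 kN/m
Resisting force R = c_j·L + N'·tanφ_j = 36·14.0 + 466.0·tan32.2° = 504.0 + 293.4 = 797.4 kN/m
FS = R / T = 797.4 / 358.5 = 2.224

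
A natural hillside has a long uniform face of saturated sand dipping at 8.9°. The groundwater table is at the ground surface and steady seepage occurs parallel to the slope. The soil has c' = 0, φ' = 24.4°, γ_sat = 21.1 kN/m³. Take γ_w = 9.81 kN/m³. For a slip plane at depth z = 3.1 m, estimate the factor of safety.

FS = 1.55

With seepage parallel to the slope and the water table at the surface, the effective normal stress on the slip plane uses the buoyant unit weight γ' = γ_sat − γ_w while the driving shear stress uses γ_sat:
FS = [c' + γ' z cos²β tanφ'] / [γ_sat z sinβ cosβ]
(For c' = 0 this reduces to FS = (γ'/γ_sat)·tanφ'/tanβ.)
γ' = 21.1 − 9.81 = 11.29 kN/m³
Numerator = 0.0 + 11.29·3.1·cos²8.9°·tan24.4° = 0.0 + 11.29·3.1·0.9761·0.4536 = 15.496 kPa
Denominator = 21.1·3.1·sin8.9°·cos8.9° = 21.1·3.1·0.1547·0.9880 = 9.998 kPa
FS = 15.496 / 9.998 = 1.550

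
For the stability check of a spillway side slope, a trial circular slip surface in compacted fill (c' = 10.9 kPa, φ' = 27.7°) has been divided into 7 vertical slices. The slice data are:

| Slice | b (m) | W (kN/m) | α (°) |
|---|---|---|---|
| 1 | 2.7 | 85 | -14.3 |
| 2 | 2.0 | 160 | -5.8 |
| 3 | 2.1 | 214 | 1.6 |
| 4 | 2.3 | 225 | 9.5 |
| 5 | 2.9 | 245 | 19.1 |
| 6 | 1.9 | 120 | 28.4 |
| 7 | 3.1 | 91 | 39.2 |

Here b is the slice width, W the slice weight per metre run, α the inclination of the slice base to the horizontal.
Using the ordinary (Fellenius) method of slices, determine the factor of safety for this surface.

FS = 3.84

Ordinary method of slices: FS = Σ[c'·Δl_i + (W_i cosα_i)·tanφ'] / Σ W_i sinα_i, with Δl_i = b_i / cosα_i.
Slice 1: Δl = 2.7/cos(-14.3°) = 2.786 m; N'_1 = 85·cos(-14.3°) = 82.4; c'Δl = 30.37; W sinα = -21.0
Slice 2: Δl = 2.0/cos(-5.8°) = 2.010 m; N'_2 = 160·cos(-5.8°) = 159.2; c'Δl = 21.91; W sinα = -16.2
Slice 3: Δl = 2.1/cos1.6° = 2.101 m; N'_3 = 214·cos1.6° = 213.9; c'Δl = 22.90; W sinα = 6.0
Slice 4: Δl = 2.3/cos9.5° = 2.332 m; N'_4 = 225·cos9.5° = 221.9; c'Δl = 25.42; W sinα = 37.1
Slice 5: Δl = 2.9/cos19.1° = 3.069 m; N'_5 = 245·cos19.1° = 231.5; c'Δl = 33.45; W sinα = 80.2
Slice 6: Δl = 1.9/cos28.4° = 2.160 m; N'_6 = 120·cos28.4° = 105.6; c'Δl = 23.54; W sinα = 57.1
Slice 7: Δl = 3.1/cos39.2° = 4.000 m; N'_7 = 91·cos39.2° = 70.5; c'Δl = 43.60; W sinα = 57.5
Σc'Δl = 201.2 kN/m; ΣN' = 1085.0 kN/m; ΣW sinα = 200.7 kN/m
Resisting = 201.2 + 1085.0·tan27.7° = 201.2 + 569.6 = 770.8 kN/m
FS = 770.8 / 200.7 = 3.841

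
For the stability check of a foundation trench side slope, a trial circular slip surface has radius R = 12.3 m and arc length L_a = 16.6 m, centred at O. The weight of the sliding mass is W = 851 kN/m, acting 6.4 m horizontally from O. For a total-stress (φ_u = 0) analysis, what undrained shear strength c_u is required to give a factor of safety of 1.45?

FS = c_u·L_a·R / (W·d), so c_u = FS·W·d / (L_a·R).
c_u = 1.45·851·6.4 / (16.60·12.3) = 7897.3 / 204.18 = 38.68 kPa

c_u = 38.7 kPa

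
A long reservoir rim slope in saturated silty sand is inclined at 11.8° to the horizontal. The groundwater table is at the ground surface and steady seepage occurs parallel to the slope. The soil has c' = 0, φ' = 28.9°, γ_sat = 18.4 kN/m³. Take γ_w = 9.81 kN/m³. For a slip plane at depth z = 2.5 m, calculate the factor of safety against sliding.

With seepage parallel to the slope and the water table at the surface, the effective normal stress on the slip plane uses the buoyant unit weight γ' = γ_sat − γ_w while the driving shear stress uses γ_sat:
FS = [c' + γ' z cos²β tanφ'] / [γ_sat z sinβ cosβ]
(For c' = 0 this reduces to FS = (γ'/γ_sat)·tanφ'/tanβ.)
γ' = 18.4 − 9.81 = 8.59 kN/m³
Numerator = 0.0 + 8.59·2.5·cos²11.8°·tan28.9° = 0.0 + 8.59·2.5·0.9582·0.5520 = 11.359 kPa
Denominator = 18.4·2.5·sin11.8°·cos11.8° = 18.4·2.5·0.2045·0.9789 = 9.208 kPa
FS = 11.359 / 9.208 = 1.234

FS = 1.23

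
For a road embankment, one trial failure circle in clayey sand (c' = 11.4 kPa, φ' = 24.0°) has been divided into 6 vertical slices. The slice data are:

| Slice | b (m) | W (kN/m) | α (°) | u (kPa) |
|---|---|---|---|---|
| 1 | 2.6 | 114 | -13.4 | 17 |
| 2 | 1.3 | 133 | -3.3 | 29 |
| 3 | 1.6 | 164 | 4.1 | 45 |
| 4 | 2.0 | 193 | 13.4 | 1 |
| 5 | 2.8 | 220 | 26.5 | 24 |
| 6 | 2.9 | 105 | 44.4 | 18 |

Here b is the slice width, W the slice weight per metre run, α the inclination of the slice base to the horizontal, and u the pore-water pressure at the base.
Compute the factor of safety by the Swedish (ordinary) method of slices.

FS = 2.16

Ordinary method of slices: FS = Σ[c'·Δl_i + (W_i cosα_i − u_i·Δl_i)·tanφ'] / Σ W_i sinα_i, with Δl_i = b_i / cosα_i.
Slice 1: Δl = 2.6/cos(-13.4°) = 2.673 m; N'_1 = 114·cos(-13.4°) − 17·2.673 = 65.5; c'Δl = 30.47; W sinα = -26.4
Slice 2: Δl = 1.3/cos(-3.3°) = 1.302 m; N'_2 = 133·cos(-3.3°) − 29·1.302 = 95.0; c'Δl = 14.84; W sinα = -7.7
Slice 3: Δl = 1.6/cos4.1° = 1.604 m; N'_3 = 164·cos4.1° − 45·1.604 = 91.4; c'Δl = 18.29; W sinα = 11.7
Slice 4: Δl = 2.0/cos13.4° = 2.056 m; N'_4 = 193·cos13.4° − 1·2.056 = 185.7; c'Δl = 23.44; W sinα = 44.7
Slice 5: Δl = 2.8/cos26.5° = 3.129 m; N'_5 = 220·cos26.5° − 24·3.129 = 121.8; c'Δl = 35.67; W sinα = 98.2
Slice 6: Δl = 2.9/cos44.4° = 4.059 m; N'_6 = 105·cos44.4° − 18·4.059 = 2.0; c'Δl = 46.27; W sinα = 73.5
Σc'Δl = 169.0 kN/m; ΣN' = 561.3 kN/m; ΣW sinα = 194.0 kN/m
Resisting = 169.0 + 561.3·tan24.0° = 169.0 + 249.9 = 418.9 kN/m
FS = 418.9 / 194.0 = 2.159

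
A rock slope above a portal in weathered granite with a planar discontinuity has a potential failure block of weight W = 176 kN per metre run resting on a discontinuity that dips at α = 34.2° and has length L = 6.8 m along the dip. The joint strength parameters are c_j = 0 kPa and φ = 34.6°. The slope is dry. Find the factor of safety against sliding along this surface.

Resolving the block weight along and normal to the plane and applying the Mohr–Coulomb strength on the joint:
N' = W cosα = 176·cos34.2° = 145.6 kN/m
Driving force T = W sinα = 176·sin34.2° = 98.9 kN/m
Resisting force R = c_j·L + N'·tanφ = 0·6.8 + 145.6·tan34.6° = 0.0 + 100.4 = 100.4 kN/m
FS = R / T = 100.4 / 98.9 = 1.015

FS = 1.02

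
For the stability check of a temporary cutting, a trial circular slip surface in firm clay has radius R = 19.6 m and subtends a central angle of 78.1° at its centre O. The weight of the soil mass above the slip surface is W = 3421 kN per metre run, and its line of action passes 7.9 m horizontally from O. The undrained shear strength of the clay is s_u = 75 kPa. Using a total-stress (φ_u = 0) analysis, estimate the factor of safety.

FS = 1.45

Taking moments about the centre O, the resisting moment is provided by the undrained shear strength acting along the arc:
Arc length L_a = R·θ = 19.6·(78.1°·π/180) = 19.6·1.3631 = 26.72 m
M_R = s_u·L_a·R = 75·26.72·19.6 = 39273.7 kN·m/m
M_D = W·d = 3421·7.9 = 27025.9 kN·m/m
FS = M_R / M_D = 39273.7 / 27025.9 = 1.453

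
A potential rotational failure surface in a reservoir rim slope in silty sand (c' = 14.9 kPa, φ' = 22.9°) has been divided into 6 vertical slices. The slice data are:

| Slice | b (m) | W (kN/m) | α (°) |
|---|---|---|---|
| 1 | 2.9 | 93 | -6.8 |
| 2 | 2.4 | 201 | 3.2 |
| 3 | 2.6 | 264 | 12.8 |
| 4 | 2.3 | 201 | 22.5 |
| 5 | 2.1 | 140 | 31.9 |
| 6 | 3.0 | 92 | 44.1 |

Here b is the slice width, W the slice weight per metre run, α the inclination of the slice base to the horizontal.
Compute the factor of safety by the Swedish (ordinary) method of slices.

Ordinary method of slices: FS = Σ[c'·Δl_i + (W_i cosα_i)·tanφ'] / Σ W_i sinα_i, with Δl_i = b_i / cosα_i.
Slice 1: Δl = 2.9/cos(-6.8°) = 2.921 m; N'_1 = 93·cos(-6.8°) = 92.3; c'Δl = 43.52; W sinα = -11.0
Slice 2: Δl = 2.4/cos3.2° = 2.404 m; N'_2 = 201·cos3.2° = 200.7; c'Δl = 35.82; W sinα = 11.2
Slice 3: Δl = 2.6/cos12.8° = 2.666 m; N'_3 = 264·cos12.8° = 257.4; c'Δl = 39.73; W sinα = 58.5
Slice 4: Δl = 2.3/cos22.5° = 2.490 m; N'_4 = 201·cos22.5° = 185.7; c'Δl = 37.09; W sinα = 76.9
Slice 5: Δl = 2.1/cos31.9° = 2.474 m; N'_5 = 140·cos31.9° = 118.9; c'Δl = 36.86; W sinα = 74.0
Slice 6: Δl = 3.0/cos44.1° = 4.178 m; N'_6 = 92·cos44.1° = 66.1; c'Δl = 62.25; W sinα = 64.0
Σc'Δl = 255.3 kN/m; ΣN' = 921.1 kN/m; ΣW sinα = 273.6 kN/m
Resisting = 255.3 + 921.1·tan22.9° = 255.3 + 389.1 = 644.3 kN/m
FS = 644.3 / 273.6 = 2.355

FS = 2.35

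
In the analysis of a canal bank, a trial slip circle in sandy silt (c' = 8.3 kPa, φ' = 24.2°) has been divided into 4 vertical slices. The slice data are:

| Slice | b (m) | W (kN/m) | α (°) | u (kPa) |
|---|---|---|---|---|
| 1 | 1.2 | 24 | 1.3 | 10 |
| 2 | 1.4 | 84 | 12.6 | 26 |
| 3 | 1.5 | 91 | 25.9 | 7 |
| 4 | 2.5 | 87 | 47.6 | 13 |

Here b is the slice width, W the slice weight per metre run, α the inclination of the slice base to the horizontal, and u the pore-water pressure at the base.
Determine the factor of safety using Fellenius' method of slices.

Ordinary method of slices: FS = Σ[c'·Δl_i + (W_i cosα_i − u_i·Δl_i)·tanφ'] / Σ W_i sinα_i, with Δl_i = b_i / cosα_i.
Slice 1: Δl = 1.2/cos1.3° = 1.200 m; N'_1 = 24·cos1.3° − 10·1.200 = 12.0; c'Δl = 9.96; W sinα = 0.5
Slice 2: Δl = 1.4/cos12.6° = 1.435 m; N'_2 = 84·cos12.6° − 26·1.435 = 44.7; c'Δl = 11.91; W sinα = 18.3
Slice 3: Δl = 1.5/cos25.9° = 1.667 m; N'_3 = 91·cos25.9° − 7·1.667 = 70.2; c'Δl = 13.84; W sinα = 39.7
Slice 4: Δl = 2.5/cos47.6° = 3.708 m; N'_4 = 87·cos47.6° − 13·3.708 = 10.5; c'Δl = 30.77; W sinα = 64.2
Σc'Δl = 66.5 kN/m; ΣN' = 137.3 kN/m; ΣW sinα = 122.9 kN/m
Resisting = 66.5 + 137.3·tan24.2° = 66.5 + 61.7 = 128.2 kN/m
FS = 128.2 / 122.9 = 1.043

FS = 1.04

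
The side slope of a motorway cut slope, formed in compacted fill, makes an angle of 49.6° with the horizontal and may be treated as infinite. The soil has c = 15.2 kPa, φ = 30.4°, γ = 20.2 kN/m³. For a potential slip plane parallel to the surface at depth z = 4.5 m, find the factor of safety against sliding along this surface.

For an infinite slope with a slip plane parallel to the surface (no pore pressure): FS = [c + γz cos²β tanφ] / [γz sinβ cosβ].
γz = 20.2·4.5 = 90.90 kN/m²
Numerator = 15.2 + 90.90·cos²49.6°·tan30.4° = 15.2 + 90.90·0.4201·0.5867 = 37.602 kPa
Denominator = 90.90·sin49.6°·cos49.6° = 90.90·0.7615·0.6481 = 44.865 kPa
FS = 37.602 / 44.865 = 0.838

FS = 0.84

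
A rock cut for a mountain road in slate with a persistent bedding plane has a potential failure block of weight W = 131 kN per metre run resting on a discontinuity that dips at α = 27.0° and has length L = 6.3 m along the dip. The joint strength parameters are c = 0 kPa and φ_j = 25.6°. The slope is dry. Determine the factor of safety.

FS = 0.94

Resolving the block weight along and normal to the plane and applying the Mohr–Coulomb strength on the joint:
N' = W cosα = 131·cos27.0° = 116.7 kN/m
Driving force T = W sinα = 131·sin27.0° = 59.5 kN/m
Resisting force R = c·L + N'·tanφ_j = 0·6.3 + 116.7·tan25.6° = 0.0 + 55.9 = 55.9 kN/m
FS = R / T = 55.9 / 59.5 = 0.940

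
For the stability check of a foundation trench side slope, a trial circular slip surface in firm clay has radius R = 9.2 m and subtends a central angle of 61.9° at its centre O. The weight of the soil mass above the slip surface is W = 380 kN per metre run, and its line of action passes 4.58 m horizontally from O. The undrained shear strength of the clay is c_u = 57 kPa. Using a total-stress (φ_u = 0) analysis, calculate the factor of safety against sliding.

Taking moments about the centre O, the resisting moment is provided by the undrained shear strength acting along the arc:
Arc length L_a = R·θ = 9.2·(61.9°·π/180) = 9.2·1.0804 = 9.94 m
M_R = c_u·L_a·R = 57·9.94·9.2 = 5212.2 kN·m/m
M_D = W·d = 380·4.58 = 1740.4 kN·m/m
FS = M_R / M_D = 5212.2 / 1740.4 = 2.995

FS = 2.99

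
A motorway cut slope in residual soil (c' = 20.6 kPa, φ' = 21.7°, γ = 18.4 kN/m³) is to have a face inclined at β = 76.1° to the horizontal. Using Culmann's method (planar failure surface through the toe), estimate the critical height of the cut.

H_c = 9.67 m

Culmann's analysis gives the critical failure plane at α_cr = (β + φ')/2 = (76.1 + 21.7)/2 = 48.9°, and the critical height
H_c = (4c'/γ) · sinβ cosφ' / [1 − cos(β − φ')]
    = (4·20.6/18.4) · sin76.1°·cos21.7° / [1 − cos(54.4°)]
    = 4.478 · 0.9707·0.9291 / [1 − 0.5821]
    = 4.478 · 0.9019 / 0.4179
    = 9.67 m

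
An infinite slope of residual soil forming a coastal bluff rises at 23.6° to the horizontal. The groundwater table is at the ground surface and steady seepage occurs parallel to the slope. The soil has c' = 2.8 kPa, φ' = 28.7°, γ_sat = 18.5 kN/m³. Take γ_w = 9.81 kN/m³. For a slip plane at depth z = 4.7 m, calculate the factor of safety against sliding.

With seepage parallel to the slope and the water table at the surface, the effective normal stress on the slip plane uses the buoyant unit weight γ' = γ_sat − γ_w while the driving shear stress uses γ_sat:
FS = [c' + γ' z cos²β tanφ'] / [γ_sat z sinβ cosβ]
γ' = 18.5 − 9.81 = 8.69 kN/m³
Numerator = 2.8 + 8.69·4.7·cos²23.6°·tan28.7° = 2.8 + 8.69·4.7·0.8397·0.5475 = 21.577 kPa
Denominator = 18.5·4.7·sin23.6°·cos23.6° = 18.5·4.7·0.4003·0.9164 = 31.899 kPa
FS = 21.577 / 31.899 = 0.676

FS = 0.68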